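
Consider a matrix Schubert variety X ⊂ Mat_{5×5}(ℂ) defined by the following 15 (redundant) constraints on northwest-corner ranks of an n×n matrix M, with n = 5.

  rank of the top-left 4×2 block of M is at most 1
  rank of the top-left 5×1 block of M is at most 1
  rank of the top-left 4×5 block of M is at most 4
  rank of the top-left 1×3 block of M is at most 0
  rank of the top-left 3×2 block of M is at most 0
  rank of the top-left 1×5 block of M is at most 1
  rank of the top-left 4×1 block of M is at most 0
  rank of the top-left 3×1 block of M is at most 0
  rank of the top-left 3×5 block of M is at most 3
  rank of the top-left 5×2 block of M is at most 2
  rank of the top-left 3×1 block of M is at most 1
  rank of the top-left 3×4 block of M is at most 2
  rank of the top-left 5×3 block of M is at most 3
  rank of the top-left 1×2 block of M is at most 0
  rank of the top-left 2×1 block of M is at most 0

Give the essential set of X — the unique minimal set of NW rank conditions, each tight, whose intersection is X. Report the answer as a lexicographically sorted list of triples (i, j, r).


Propagating the 15 rank bounds to every northwest block:

  i=1: 0  0  0  1  1
  i=2: 0  0  1  2  2
  i=3: 0  0  1  2  3
  i=4: 0  1  2  3  4
  i=5: 1  2  3  4  5

so w = (4, 3, 5, 2, 1).

D(w) has 8 cells with 3 SE-corners; essential set:

[(1, 3, 0), (3, 2, 0), (4, 1, 0)]


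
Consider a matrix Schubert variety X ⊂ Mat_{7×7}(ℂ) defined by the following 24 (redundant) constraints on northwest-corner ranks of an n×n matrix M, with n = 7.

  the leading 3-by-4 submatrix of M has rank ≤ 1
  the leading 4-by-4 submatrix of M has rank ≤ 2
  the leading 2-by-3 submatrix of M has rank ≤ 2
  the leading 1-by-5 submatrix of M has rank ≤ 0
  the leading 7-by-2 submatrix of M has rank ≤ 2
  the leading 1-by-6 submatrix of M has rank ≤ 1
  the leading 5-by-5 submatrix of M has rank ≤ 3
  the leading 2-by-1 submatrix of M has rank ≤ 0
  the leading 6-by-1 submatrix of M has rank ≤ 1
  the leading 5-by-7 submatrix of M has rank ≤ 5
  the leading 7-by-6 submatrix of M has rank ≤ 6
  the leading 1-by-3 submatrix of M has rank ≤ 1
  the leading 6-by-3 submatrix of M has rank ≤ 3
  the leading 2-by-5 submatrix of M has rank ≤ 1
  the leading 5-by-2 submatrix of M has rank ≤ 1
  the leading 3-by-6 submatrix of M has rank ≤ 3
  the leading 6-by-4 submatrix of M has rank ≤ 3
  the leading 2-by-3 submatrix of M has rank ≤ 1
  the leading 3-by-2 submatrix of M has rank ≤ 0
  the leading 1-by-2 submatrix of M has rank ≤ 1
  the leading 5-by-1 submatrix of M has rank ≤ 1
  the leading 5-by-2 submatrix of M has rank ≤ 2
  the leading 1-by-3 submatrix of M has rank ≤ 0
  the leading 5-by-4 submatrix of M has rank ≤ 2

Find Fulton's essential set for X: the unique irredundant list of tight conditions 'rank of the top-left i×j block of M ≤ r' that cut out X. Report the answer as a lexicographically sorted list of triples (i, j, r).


Recovering R(i,j) via the rank-extension bound from the 24 conditions:

  row 1: 0  0  0  0  0  1  1
  row 2: 0  0  1  1  1  2  2
  row 3: 0  0  1  1  2  3  3
  row 4: 1  1  2  2  3  4  4
  row 5: 1  1  2  2  3  4  5
  row 6: 1  2  3  3  4  5  6
  row 7: 1  2  3  4  5  6  7

hence w(1..7) = (6, 3, 5, 1, 7, 2, 4).

Fulton essential set (5 of the 12 Rothe cells):

[(1, 5, 0), (3, 2, 0), (3, 4, 1), (5, 2, 1), (5, 4, 2)]


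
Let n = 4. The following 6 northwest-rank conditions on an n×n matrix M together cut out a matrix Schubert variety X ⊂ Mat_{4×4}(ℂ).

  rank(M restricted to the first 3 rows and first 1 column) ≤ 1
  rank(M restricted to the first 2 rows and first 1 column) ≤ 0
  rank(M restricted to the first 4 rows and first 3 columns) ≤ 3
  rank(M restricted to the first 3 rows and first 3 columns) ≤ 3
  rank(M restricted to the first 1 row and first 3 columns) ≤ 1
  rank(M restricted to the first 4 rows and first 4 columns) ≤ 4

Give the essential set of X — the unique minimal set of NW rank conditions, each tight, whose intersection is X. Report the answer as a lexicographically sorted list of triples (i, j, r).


Computing R[i][j] = min implied NW-rank bound (n=4, 6 conditions):

  row 1: 0  1  1  1
  row 2: 0  1  2  2
  row 3: 1  2  3  3
  row 4: 1  2  3  4

giving w = (2, 3, 1, 4) via Δ²R.

D(w) has 2 cells with 1 SE-corner; essential set:

[(2, 1, 0)]


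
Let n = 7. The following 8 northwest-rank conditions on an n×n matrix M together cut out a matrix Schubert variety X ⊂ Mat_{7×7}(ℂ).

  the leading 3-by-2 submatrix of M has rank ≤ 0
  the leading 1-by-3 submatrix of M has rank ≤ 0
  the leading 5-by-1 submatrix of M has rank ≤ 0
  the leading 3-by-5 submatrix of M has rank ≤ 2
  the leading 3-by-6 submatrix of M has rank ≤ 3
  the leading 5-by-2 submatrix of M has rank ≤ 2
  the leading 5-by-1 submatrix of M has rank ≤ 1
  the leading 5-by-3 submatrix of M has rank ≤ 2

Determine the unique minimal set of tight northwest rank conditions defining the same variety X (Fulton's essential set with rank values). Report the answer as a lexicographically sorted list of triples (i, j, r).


Propagating the 8 rank bounds to every northwest block:

  row 1: 0 | 0 | 0 | 1 | 1 | 1 | 1
  row 2: 0 | 0 | 1 | 2 | 2 | 2 | 2
  row 3: 0 | 0 | 1 | 2 | 2 | 3 | 3
  row 4: 0 | 1 | 2 | 3 | 3 | 4 | 4
  row 5: 0 | 1 | 2 | 3 | 4 | 5 | 5
  row 6: 1 | 2 | 3 | 4 | 5 | 6 | 6
  row 7: 1 | 2 | 3 | 4 | 5 | 6 | 7

so w = (4, 3, 6, 2, 5, 1, 7).

Fulton essential set (4 of the 10 Rothe cells):

[(1, 3, 0), (3, 2, 0), (3, 5, 2), (5, 1, 0)]


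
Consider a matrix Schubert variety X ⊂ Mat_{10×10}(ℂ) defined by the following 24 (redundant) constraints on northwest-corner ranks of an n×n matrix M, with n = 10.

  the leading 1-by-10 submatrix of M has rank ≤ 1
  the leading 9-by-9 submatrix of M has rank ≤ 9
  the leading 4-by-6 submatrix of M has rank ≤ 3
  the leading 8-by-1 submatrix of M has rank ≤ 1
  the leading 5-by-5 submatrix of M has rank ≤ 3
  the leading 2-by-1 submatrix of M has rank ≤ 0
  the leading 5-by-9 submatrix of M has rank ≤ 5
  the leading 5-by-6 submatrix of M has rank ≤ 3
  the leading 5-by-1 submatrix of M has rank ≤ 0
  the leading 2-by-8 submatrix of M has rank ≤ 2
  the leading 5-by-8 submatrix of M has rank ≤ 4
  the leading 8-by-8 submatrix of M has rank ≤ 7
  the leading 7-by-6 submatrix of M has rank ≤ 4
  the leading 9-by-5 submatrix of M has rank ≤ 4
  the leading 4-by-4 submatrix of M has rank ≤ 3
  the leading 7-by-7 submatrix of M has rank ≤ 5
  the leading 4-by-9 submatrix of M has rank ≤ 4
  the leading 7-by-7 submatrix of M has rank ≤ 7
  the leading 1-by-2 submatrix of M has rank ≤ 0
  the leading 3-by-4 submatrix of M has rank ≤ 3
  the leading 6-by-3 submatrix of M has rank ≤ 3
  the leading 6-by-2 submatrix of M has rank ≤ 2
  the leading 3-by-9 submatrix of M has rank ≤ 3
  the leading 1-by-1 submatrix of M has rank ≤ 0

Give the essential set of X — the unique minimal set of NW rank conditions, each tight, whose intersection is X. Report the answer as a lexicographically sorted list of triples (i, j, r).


The tightest implied rank at each (i,j), from the 24 conditions:

  row 1: 0 0 1 1 1 1 1 1 1 1
  row 2: 0 1 2 2 2 2 2 2 2 2
  row 3: 0 1 2 3 3 3 3 3 3 3
  row 4: 0 1 2 3 3 3 4 4 4 4
  row 5: 0 1 2 3 3 3 4 4 5 5
  row 6: 1 2 3 4 4 4 5 5 6 6
  row 7: 1 2 3 4 4 4 5 6 7 7
  row 8: 1 2 3 4 4 5 6 7 8 8
  row 9: 1 2 3 4 4 5 6 7 8 9
  row 10: 1 2 3 4 5 6 7 8 9 10

so w = (3, 2, 4, 7, 9, 1, 8, 6, 10, 5).

6 SE-corners of the 15-cell Rothe diagram give Ess(w):

[(1, 2, 0), (5, 1, 0), (5, 6, 3), (5, 8, 4), (7, 6, 4), (9, 5, 4)]


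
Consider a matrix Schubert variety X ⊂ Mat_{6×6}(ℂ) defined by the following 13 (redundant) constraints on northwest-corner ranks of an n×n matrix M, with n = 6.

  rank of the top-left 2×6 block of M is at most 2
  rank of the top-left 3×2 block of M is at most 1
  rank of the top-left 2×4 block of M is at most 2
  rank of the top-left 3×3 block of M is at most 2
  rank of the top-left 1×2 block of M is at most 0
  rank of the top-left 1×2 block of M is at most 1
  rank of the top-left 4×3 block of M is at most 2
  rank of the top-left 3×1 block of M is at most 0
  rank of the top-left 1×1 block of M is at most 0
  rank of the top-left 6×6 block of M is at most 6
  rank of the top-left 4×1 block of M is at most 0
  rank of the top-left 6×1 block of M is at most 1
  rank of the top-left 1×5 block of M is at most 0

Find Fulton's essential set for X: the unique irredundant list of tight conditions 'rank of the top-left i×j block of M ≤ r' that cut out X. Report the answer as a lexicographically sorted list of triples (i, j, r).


Propagating the 13 rank bounds to every northwest block:

  R[1]: 0  0  0  0  0  1
  R[2]: 0  1  1  1  1  2
  R[3]: 0  1  2  2  2  3
  R[4]: 0  1  2  3  3  4
  R[5]: 1  2  3  4  4  5
  R[6]: 1  2  3  4  5  6

the unique w with this rank table is (6, 2, 3, 4, 1, 5).

2 SE-corners of the 8-cell Rothe diagram give Ess(w):

[(1, 5, 0), (4, 1, 0)]


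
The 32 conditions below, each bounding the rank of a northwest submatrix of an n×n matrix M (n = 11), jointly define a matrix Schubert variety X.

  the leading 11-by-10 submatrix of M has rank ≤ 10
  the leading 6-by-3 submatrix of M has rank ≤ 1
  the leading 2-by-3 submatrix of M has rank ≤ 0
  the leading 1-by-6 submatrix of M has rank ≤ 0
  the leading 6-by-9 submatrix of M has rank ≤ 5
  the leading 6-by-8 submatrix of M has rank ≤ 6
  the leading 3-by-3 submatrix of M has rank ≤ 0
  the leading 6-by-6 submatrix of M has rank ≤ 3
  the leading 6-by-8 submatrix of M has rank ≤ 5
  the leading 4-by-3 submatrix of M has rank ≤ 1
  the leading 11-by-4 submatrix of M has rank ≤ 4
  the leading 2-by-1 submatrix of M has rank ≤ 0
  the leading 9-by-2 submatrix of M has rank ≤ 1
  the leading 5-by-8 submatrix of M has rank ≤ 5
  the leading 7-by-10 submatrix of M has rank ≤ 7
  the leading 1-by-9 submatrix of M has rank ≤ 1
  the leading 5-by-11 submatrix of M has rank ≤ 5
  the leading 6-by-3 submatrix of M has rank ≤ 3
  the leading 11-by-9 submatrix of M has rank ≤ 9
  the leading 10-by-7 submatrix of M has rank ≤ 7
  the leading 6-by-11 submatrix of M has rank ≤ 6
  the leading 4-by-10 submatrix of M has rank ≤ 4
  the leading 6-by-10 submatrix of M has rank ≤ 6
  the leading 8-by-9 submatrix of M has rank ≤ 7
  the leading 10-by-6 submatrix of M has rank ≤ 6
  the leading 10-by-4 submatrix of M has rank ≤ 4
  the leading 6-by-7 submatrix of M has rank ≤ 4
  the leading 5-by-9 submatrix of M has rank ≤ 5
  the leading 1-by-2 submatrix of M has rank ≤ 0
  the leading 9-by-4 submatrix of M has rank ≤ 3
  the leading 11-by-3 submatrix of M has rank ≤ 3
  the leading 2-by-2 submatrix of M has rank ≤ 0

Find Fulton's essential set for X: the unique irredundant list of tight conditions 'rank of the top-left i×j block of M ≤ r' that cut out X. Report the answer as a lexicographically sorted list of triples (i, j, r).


Computing R[i][j] = min implied NW-rank bound (n=11, 32 conditions):

  R[1]: 0, 0, 0, 0, 0, 0, 1, 1, 1, 1, 1
  R[2]: 0, 0, 0, 1, 1, 1, 2, 2, 2, 2, 2
  R[3]: 0, 0, 0, 1, 2, 2, 3, 3, 3, 3, 3
  R[4]: 1, 1, 1, 2, 3, 3, 4, 4, 4, 4, 4
  R[5]: 1, 1, 1, 2, 3, 3, 4, 5, 5, 5, 5
  R[6]: 1, 1, 1, 2, 3, 3, 4, 5, 5, 6, 6
  R[7]: 1, 1, 2, 3, 4, 4, 5, 6, 6, 7, 7
  R[8]: 1, 1, 2, 3, 4, 5, 6, 7, 7, 8, 8
  R[9]: 1, 1, 2, 3, 4, 5, 6, 7, 8, 9, 9
  R[10]: 1, 2, 3, 4, 5, 6, 7, 8, 9, 10, 10
  R[11]: 1, 2, 3, 4, 5, 6, 7, 8, 9, 10, 11

so w = (7, 4, 5, 1, 8, 10, 3, 6, 9, 2, 11).

ℓ(w)=22; the 6 essential cells (i,j,r):

[(1, 6, 0), (3, 3, 0), (6, 3, 1), (6, 6, 3), (6, 9, 5), (9, 2, 1)]


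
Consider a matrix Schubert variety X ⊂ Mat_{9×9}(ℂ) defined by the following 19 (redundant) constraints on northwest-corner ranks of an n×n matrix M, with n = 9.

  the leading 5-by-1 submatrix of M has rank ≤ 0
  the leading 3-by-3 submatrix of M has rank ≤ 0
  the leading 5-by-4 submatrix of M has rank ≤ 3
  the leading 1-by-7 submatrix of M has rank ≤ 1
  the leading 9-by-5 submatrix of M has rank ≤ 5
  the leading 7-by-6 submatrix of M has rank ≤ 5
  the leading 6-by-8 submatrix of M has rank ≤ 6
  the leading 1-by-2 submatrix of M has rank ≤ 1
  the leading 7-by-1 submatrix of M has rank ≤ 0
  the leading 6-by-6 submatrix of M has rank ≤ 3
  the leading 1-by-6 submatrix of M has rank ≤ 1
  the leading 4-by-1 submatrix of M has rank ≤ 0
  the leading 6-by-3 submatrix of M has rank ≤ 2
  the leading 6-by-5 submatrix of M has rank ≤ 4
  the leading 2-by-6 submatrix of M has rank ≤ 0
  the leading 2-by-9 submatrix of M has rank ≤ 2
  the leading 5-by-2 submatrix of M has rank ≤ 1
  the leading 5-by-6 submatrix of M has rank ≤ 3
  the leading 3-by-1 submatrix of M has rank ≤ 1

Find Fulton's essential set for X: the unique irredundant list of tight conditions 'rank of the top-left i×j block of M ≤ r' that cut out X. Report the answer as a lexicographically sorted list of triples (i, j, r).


Propagating the 19 rank bounds to every northwest block:

  row 1: 0  0  0  0  0  0  1  1  1
  row 2: 0  0  0  0  0  0  1  2  2
  row 3: 0  0  0  1  1  1  2  3  3
  row 4: 0  1  1  2  2  2  3  4  4
  row 5: 0  1  2  3  3  3  4  5  5
  row 6: 0  1  2  3  3  3  4  5  6
  row 7: 0  1  2  3  4  4  5  6  7
  row 8: 1  2  3  4  5  5  6  7  8
  row 9: 1  2  3  4  5  6  7  8  9

hence w(1..9) = (7, 8, 4, 2, 3, 9, 5, 1, 6).

ℓ(w)=21; the 4 essential cells (i,j,r):

[(2, 6, 0), (3, 3, 0), (6, 6, 3), (7, 1, 0)]


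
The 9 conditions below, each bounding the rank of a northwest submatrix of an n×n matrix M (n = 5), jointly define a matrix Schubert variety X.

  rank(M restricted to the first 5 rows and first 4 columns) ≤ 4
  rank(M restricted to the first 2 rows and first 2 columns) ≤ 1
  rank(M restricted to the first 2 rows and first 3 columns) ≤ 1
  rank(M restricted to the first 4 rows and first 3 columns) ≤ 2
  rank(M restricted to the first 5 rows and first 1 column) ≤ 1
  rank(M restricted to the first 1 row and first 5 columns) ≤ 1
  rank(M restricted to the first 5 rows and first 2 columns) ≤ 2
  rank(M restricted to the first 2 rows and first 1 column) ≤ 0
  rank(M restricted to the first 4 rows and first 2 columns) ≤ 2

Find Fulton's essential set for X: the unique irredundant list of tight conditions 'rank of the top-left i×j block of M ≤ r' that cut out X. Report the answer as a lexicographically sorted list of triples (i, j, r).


The tightest implied rank at each (i,j), from the 9 conditions:

  row 1: 0, 1, 1, 1, 1
  row 2: 0, 1, 1, 2, 2
  row 3: 1, 2, 2, 3, 3
  row 4: 1, 2, 2, 3, 4
  row 5: 1, 2, 3, 4, 5

so w = (2, 4, 1, 5, 3).

D(w) has 4 cells with 3 SE-corners; essential set:

[(2, 1, 0), (2, 3, 1), (4, 3, 2)]


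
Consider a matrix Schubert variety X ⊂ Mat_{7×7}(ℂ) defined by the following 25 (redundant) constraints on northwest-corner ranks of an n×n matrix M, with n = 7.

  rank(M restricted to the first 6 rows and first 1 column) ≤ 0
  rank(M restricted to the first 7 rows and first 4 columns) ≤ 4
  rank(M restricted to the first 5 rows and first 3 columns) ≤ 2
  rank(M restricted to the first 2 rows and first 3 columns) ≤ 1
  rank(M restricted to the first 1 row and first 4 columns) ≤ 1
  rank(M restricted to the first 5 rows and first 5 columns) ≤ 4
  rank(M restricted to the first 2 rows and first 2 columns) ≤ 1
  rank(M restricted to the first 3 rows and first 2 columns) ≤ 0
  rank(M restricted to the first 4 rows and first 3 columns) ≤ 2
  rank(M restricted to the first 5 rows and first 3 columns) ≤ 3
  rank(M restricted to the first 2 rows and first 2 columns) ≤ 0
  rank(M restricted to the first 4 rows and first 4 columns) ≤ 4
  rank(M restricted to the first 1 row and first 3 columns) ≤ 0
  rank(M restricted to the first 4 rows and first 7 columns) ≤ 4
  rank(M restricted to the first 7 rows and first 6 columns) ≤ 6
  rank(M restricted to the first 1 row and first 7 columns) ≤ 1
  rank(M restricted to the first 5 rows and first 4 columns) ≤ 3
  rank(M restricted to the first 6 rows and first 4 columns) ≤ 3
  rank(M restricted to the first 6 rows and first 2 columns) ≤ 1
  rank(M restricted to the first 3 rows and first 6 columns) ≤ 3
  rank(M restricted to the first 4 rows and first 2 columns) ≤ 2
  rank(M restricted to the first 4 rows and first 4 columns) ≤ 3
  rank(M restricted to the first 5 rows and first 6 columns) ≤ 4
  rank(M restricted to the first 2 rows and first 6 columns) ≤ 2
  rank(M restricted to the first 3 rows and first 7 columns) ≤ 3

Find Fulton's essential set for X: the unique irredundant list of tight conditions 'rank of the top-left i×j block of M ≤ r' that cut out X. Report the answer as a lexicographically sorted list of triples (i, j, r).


Propagating the 25 rank bounds to every northwest block:

  0  0  0  1  1  1  1
  0  0  1  2  2  2  2
  0  0  1  2  3  3  3
  0  1  2  3  4  4  4
  0  1  2  3  4  4  5
  0  1  2  3  4  5  6
  1  2  3  4  5  6  7

second differences of R give the permutation w = (4, 3, 5, 2, 7, 6, 1).

Rothe diagram D(w) (11 cells), 4 SE-corners (essential conditions):

[(1, 3, 0), (3, 2, 0), (5, 6, 4), (6, 1, 0)]


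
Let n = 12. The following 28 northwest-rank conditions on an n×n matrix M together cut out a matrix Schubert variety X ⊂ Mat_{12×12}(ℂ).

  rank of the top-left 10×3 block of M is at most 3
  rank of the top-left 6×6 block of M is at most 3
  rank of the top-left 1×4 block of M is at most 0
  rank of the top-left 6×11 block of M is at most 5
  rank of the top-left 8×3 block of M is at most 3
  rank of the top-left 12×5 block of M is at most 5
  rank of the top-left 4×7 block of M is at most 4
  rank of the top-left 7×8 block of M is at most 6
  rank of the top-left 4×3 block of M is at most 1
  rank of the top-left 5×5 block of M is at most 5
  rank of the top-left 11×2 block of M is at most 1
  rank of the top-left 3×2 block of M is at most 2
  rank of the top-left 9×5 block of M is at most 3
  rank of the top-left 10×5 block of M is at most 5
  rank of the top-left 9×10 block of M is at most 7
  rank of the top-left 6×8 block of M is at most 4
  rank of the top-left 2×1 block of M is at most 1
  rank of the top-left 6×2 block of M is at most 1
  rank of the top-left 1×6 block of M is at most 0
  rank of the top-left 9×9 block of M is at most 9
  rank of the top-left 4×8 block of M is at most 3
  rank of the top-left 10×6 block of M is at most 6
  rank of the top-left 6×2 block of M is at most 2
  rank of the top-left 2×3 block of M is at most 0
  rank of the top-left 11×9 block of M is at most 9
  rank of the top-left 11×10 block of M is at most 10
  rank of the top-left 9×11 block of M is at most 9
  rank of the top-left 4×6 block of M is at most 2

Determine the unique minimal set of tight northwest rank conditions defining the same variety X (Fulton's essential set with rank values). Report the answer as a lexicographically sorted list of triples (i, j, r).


Recovering R(i,j) via the rank-extension bound from the 28 conditions:

  row 1: 0 | 0 | 0 | 0 | 0 | 0 | 1 | 1 | 1 | 1 | 1 | 1
  row 2: 0 | 0 | 0 | 1 | 1 | 1 | 2 | 2 | 2 | 2 | 2 | 2
  row 3: 1 | 1 | 1 | 2 | 2 | 2 | 3 | 3 | 3 | 3 | 3 | 3
  row 4: 1 | 1 | 1 | 2 | 2 | 2 | 3 | 3 | 4 | 4 | 4 | 4
  row 5: 1 | 1 | 2 | 3 | 3 | 3 | 4 | 4 | 5 | 5 | 5 | 5
  row 6: 1 | 1 | 2 | 3 | 3 | 3 | 4 | 4 | 5 | 5 | 5 | 6
  row 7: 1 | 1 | 2 | 3 | 3 | 4 | 5 | 5 | 6 | 6 | 6 | 7
  row 8: 1 | 1 | 2 | 3 | 3 | 4 | 5 | 6 | 7 | 7 | 7 | 8
  row 9: 1 | 1 | 2 | 3 | 3 | 4 | 5 | 6 | 7 | 7 | 8 | 9
  row 10: 1 | 1 | 2 | 3 | 4 | 5 | 6 | 7 | 8 | 8 | 9 | 10
  row 11: 1 | 1 | 2 | 3 | 4 | 5 | 6 | 7 | 8 | 9 | 10 | 11
  row 12: 1 | 2 | 3 | 4 | 5 | 6 | 7 | 8 | 9 | 10 | 11 | 12

giving w = (7, 4, 1, 9, 3, 12, 6, 8, 11, 5, 10, 2) via Δ²R.

|D(w)|=30, |Ess(w)|=11:

[(1, 6, 0), (2, 3, 0), (4, 3, 1), (4, 6, 2), (4, 8, 3), (6, 6, 3), (6, 8, 4), (6, 11, 5), (9, 5, 3), (9, 10, 7), (11, 2, 1)]


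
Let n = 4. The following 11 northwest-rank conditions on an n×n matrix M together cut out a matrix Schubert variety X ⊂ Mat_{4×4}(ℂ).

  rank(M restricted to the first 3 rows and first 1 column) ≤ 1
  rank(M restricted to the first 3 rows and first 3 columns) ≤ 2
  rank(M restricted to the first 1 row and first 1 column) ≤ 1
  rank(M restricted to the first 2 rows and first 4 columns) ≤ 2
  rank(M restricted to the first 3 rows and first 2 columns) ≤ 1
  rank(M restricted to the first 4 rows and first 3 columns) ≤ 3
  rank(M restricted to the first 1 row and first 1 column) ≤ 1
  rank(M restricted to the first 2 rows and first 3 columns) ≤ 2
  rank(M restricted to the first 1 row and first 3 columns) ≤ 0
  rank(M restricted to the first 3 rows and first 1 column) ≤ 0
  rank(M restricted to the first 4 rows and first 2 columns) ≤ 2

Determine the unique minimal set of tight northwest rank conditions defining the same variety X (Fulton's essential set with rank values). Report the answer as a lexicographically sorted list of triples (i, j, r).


Computing R[i][j] = min implied NW-rank bound (n=4, 11 conditions):

  row 1: 0, 0, 0, 1
  row 2: 0, 1, 1, 2
  row 3: 0, 1, 2, 3
  row 4: 1, 2, 3, 4

second differences of R give the permutation w = (4, 2, 3, 1).

2 SE-corners of the 5-cell Rothe diagram give Ess(w):

[(1, 3, 0), (3, 1, 0)]


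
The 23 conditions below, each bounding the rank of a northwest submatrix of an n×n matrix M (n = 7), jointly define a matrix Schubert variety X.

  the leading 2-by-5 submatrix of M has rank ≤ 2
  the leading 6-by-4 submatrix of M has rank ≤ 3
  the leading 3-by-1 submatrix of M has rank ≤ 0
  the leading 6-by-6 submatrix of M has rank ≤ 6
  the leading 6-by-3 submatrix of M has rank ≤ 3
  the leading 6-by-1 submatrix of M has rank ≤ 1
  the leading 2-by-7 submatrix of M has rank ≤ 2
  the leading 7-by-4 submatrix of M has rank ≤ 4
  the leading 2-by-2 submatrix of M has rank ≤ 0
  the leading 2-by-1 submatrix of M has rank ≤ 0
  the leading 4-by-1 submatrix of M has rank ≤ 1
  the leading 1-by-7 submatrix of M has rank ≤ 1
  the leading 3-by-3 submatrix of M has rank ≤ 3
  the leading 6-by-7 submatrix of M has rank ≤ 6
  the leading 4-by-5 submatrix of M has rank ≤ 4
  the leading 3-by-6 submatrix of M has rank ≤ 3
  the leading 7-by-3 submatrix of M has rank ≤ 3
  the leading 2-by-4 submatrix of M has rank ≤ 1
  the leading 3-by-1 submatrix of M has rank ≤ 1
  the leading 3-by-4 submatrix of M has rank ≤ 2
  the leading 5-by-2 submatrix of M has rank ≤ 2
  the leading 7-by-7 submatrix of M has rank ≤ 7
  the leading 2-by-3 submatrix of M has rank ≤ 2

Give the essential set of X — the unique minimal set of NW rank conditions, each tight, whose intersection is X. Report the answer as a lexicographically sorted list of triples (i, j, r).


The tightest implied rank at each (i,j), from the 23 conditions:

  i=1: 0  0  1  1  1  1  1
  i=2: 0  0  1  1  2  2  2
  i=3: 0  1  2  2  3  3  3
  i=4: 1  2  3  3  4  4  4
  i=5: 1  2  3  3  4  5  5
  i=6: 1  2  3  3  4  5  6
  i=7: 1  2  3  4  5  6  7

giving w = (3, 5, 2, 1, 6, 7, 4) via Δ²R.

Fulton essential set (4 of the 8 Rothe cells):

[(2, 2, 0), (2, 4, 1), (3, 1, 0), (6, 4, 3)]


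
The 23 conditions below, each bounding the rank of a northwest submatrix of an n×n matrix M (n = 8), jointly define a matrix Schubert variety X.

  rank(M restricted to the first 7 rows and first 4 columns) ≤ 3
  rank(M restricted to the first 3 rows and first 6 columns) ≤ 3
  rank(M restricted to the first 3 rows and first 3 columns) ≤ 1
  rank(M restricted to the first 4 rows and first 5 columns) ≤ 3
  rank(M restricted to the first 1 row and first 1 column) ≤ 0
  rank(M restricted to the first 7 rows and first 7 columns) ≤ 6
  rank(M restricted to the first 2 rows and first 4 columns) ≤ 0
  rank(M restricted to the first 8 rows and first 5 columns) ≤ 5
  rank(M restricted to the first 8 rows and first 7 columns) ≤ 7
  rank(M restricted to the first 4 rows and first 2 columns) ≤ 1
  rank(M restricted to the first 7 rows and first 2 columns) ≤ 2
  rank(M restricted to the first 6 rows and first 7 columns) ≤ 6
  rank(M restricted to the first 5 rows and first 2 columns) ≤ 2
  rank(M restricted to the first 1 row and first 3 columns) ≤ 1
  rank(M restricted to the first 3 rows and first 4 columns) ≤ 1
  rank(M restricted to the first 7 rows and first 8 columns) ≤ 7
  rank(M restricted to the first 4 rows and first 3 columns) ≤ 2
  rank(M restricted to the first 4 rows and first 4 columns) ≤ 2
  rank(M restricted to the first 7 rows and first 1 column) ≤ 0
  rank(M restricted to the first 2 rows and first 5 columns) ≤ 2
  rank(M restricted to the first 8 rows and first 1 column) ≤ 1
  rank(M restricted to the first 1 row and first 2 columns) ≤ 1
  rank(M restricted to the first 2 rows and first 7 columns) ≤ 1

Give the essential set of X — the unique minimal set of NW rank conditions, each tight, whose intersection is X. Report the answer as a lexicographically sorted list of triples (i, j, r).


Rank table r_w(8×8) implied by the 23 constraints:

  R[1]: 0 0 0 0 1 1 1 1
  R[2]: 0 0 0 0 1 1 1 2
  R[3]: 0 1 1 1 2 2 2 3
  R[4]: 0 1 2 2 3 3 3 4
  R[5]: 0 1 2 3 4 4 4 5
  R[6]: 0 1 2 3 4 5 5 6
  R[7]: 0 1 2 3 4 5 6 7
  R[8]: 1 2 3 4 5 6 7 8

giving w = (5, 8, 2, 3, 4, 6, 7, 1) via Δ²R.

ℓ(w)=15; the 3 essential cells (i,j,r):

[(2, 4, 0), (2, 7, 1), (7, 1, 0)]


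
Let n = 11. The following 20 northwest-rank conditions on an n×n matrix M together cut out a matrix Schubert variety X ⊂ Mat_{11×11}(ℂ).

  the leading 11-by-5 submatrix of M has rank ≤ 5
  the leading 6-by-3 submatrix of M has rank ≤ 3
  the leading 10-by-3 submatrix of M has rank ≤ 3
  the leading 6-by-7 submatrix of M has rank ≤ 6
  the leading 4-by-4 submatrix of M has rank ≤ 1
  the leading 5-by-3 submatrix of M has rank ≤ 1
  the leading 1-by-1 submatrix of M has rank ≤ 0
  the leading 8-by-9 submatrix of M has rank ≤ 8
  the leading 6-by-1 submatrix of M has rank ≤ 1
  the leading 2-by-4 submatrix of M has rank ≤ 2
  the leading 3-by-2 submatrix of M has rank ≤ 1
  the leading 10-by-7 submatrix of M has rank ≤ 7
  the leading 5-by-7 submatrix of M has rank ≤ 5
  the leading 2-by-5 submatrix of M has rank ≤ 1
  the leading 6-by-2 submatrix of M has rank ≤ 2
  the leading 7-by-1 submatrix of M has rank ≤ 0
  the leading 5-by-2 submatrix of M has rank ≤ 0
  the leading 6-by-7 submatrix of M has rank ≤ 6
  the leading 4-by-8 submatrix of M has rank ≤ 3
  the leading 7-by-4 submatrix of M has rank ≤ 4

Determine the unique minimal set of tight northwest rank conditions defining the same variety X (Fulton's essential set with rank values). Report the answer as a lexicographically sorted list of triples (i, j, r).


Propagating the 20 rank bounds to every northwest block:

  0  0  1  1  1  1  1  1  1  1  1
  0  0  1  1  1  2  2  2  2  2  2
  0  0  1  1  2  3  3  3  3  3  3
  0  0  1  1  2  3  3  3  4  4  4
  0  0  1  2  3  4  4  4  5  5  5
  0  1  2  3  4  5  5  5  6  6  6
  0  1  2  3  4  5  6  6  7  7  7
  1  2  3  4  5  6  7  7  8  8  8
  1  2  3  4  5  6  7  8  9  9  9
  1  2  3  4  5  6  7  8  9  10  10
  1  2  3  4  5  6  7  8  9  10  11

reading off 1-entries of Δ²R: w = (3, 6, 5, 9, 4, 2, 7, 1, 8, 10, 11).

|D(w)|=18, |Ess(w)|=5:

[(2, 5, 1), (4, 4, 1), (4, 8, 3), (5, 2, 0), (7, 1, 0)]


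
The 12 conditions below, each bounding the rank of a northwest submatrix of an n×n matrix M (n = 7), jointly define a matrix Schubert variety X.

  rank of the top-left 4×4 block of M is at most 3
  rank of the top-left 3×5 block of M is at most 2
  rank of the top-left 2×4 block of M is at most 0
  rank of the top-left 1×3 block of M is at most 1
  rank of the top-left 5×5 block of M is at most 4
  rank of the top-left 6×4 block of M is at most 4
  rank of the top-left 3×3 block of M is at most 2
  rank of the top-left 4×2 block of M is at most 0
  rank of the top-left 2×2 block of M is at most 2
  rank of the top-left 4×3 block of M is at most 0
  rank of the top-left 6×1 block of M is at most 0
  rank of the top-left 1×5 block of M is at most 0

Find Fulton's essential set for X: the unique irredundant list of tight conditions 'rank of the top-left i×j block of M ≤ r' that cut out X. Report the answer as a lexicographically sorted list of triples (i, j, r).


Propagating the 12 rank bounds to every northwest block:

  row 1: 0 0 0 0 0 1 1
  row 2: 0 0 0 0 1 2 2
  row 3: 0 0 0 1 2 3 3
  row 4: 0 0 0 1 2 3 4
  row 5: 0 1 1 2 3 4 5
  row 6: 0 1 2 3 4 5 6
  row 7: 1 2 3 4 5 6 7

giving w = (6, 5, 4, 7, 2, 3, 1) via Δ²R.

ℓ(w)=17; the 4 essential cells (i,j,r):

[(1, 5, 0), (2, 4, 0), (4, 3, 0), (6, 1, 0)]


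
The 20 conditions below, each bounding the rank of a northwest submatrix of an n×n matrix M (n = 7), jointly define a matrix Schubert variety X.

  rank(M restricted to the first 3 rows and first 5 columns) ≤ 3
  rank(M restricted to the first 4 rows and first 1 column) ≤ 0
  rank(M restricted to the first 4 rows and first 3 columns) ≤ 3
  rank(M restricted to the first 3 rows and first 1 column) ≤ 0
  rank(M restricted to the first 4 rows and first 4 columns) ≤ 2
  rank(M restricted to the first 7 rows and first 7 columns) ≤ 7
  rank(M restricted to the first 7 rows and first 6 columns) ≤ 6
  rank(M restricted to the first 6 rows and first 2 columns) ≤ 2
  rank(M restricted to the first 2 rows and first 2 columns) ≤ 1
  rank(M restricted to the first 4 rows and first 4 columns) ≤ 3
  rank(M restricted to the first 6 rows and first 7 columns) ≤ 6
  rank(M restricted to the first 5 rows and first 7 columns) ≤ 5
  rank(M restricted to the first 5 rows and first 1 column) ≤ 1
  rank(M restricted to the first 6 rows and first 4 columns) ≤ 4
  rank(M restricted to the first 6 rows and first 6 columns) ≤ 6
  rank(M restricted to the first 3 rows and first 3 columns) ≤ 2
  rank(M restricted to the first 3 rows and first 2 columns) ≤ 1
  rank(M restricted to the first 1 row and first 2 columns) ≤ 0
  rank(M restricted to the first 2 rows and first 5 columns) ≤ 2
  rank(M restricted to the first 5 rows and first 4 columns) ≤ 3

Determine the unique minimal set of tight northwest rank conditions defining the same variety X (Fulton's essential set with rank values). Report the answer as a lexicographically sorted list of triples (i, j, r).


Rank table r_w(7×7) implied by the 20 constraints:

  i=1: 0 0 1 1 1 1 1
  i=2: 0 1 2 2 2 2 2
  i=3: 0 1 2 2 3 3 3
  i=4: 0 1 2 2 3 4 4
  i=5: 1 2 3 3 4 5 5
  i=6: 1 2 3 4 5 6 6
  i=7: 1 2 3 4 5 6 7

the unique w with this rank table is (3, 2, 5, 6, 1, 4, 7).

ℓ(w)=7; the 3 essential cells (i,j,r):

[(1, 2, 0), (4, 1, 0), (4, 4, 2)]


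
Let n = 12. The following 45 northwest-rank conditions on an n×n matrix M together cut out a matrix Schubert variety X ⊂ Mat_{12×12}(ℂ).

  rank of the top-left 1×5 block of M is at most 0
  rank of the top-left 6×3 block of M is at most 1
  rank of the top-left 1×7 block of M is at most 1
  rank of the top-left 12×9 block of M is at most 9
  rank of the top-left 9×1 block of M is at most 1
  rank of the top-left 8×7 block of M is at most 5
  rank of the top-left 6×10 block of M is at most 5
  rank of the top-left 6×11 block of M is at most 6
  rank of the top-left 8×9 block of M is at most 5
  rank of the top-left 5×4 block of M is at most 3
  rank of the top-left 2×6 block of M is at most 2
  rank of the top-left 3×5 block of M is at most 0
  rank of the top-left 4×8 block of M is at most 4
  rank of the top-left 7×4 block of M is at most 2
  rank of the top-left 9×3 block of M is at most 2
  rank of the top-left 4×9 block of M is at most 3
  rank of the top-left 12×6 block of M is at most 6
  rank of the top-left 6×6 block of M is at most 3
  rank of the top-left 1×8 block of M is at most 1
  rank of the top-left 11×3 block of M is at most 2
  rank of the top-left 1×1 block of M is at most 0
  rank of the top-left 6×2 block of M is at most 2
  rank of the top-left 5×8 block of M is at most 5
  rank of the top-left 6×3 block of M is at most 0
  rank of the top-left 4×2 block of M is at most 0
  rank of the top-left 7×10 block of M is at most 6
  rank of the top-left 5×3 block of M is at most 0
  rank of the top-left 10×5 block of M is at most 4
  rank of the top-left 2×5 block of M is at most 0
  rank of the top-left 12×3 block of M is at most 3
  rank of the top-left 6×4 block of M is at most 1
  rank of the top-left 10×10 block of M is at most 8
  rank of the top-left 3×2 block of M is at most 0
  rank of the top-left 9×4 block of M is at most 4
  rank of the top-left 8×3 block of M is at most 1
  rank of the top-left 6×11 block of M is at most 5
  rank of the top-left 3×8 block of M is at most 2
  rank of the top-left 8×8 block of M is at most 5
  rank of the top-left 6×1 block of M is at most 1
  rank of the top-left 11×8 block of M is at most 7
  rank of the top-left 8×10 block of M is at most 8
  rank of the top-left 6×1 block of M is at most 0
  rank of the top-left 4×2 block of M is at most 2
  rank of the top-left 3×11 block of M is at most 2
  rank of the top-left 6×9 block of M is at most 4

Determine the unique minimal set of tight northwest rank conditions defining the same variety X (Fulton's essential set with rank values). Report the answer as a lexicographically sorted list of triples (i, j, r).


Recovering R(i,j) via the rank-extension bound from the 45 conditions:

  i=1: 0  0  0  0  0  1  1  1  1  1  1  1
  i=2: 0  0  0  0  0  1  2  2  2  2  2  2
  i=3: 0  0  0  0  0  1  2  2  2  2  2  3
  i=4: 0  0  0  1  1  2  3  3  3  3  3  4
  i=5: 0  0  0  1  2  3  4  4  4  4  4  5
  i=6: 0  0  0  1  2  3  4  4  4  5  5  6
  i=7: 1  1  1  2  3  4  5  5  5  6  6  7
  i=8: 1  1  1  2  3  4  5  5  5  6  7  8
  i=9: 1  2  2  3  4  5  6  6  6  7  8  9
  i=10: 1  2  2  3  4  5  6  7  7  8  9  10
  i=11: 1  2  2  3  4  5  6  7  8  9  10  11
  i=12: 1  2  3  4  5  6  7  8  9  10  11  12

reading off 1-entries of Δ²R: w = (6, 7, 12, 4, 5, 10, 1, 11, 2, 8, 9, 3).

|D(w)|=36, |Ess(w)|=7:

[(3, 5, 0), (3, 11, 2), (6, 3, 0), (6, 9, 4), (8, 3, 1), (8, 9, 5), (11, 3, 2)]


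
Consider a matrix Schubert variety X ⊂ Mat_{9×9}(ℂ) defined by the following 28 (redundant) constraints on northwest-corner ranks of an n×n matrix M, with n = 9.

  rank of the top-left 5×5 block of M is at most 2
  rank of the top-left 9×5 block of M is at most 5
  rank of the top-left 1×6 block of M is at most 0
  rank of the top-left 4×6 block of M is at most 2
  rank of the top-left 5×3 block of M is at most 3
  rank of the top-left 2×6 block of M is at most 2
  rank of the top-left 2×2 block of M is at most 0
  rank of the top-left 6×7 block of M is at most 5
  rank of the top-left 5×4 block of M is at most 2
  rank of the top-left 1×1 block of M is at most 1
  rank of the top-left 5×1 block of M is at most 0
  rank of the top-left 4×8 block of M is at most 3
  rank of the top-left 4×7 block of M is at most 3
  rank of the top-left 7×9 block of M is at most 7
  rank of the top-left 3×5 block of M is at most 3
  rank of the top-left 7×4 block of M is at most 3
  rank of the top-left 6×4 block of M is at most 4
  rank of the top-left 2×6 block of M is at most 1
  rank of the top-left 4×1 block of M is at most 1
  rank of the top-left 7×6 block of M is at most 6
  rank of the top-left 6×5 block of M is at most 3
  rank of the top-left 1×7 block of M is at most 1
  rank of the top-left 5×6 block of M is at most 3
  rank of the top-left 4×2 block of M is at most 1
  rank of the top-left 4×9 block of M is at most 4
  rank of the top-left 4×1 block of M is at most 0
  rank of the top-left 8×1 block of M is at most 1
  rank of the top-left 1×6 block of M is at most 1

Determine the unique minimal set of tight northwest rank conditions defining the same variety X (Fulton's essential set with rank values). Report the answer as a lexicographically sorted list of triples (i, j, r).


Propagating the 28 rank bounds to every northwest block:

  0 0 0 0 0 0 1 1 1
  0 0 1 1 1 1 2 2 2
  0 1 2 2 2 2 3 3 3
  0 1 2 2 2 2 3 3 4
  0 1 2 2 2 3 4 4 5
  1 2 3 3 3 4 5 5 6
  1 2 3 3 4 5 6 6 7
  1 2 3 4 5 6 7 7 8
  1 2 3 4 5 6 7 8 9

hence w(1..9) = (7, 3, 2, 9, 6, 1, 5, 4, 8).

D(w) has 18 cells with 7 SE-corners; essential set:

[(1, 6, 0), (2, 2, 0), (4, 6, 2), (4, 8, 3), (5, 1, 0), (5, 5, 2), (7, 4, 3)]


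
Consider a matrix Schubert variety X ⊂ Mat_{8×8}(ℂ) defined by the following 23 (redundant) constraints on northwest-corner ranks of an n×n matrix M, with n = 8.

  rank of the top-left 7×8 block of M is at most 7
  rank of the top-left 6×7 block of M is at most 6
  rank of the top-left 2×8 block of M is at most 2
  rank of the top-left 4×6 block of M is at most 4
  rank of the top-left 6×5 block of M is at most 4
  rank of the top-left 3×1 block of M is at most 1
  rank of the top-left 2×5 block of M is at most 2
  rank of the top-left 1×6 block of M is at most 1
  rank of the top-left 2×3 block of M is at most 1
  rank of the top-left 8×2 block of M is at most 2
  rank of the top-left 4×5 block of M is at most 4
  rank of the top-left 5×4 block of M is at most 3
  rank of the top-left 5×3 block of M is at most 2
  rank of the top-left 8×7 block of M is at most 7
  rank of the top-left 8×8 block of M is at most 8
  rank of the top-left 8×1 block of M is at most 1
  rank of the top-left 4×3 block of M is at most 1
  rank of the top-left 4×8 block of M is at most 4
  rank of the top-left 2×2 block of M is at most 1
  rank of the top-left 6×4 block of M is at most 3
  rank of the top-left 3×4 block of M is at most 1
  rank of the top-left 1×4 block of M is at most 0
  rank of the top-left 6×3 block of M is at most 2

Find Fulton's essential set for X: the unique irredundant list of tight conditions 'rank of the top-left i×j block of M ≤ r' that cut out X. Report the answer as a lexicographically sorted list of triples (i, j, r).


Rank table r_w(8×8) implied by the 23 constraints:

  i=1: 0 0 0 0 1 1 1 1
  i=2: 1 1 1 1 2 2 2 2
  i=3: 1 1 1 1 2 3 3 3
  i=4: 1 1 1 2 3 4 4 4
  i=5: 1 2 2 3 4 5 5 5
  i=6: 1 2 2 3 4 5 6 6
  i=7: 1 2 3 4 5 6 7 7
  i=8: 1 2 3 4 5 6 7 8

giving w = (5, 1, 6, 4, 2, 7, 3, 8) via Δ²R.

|D(w)|=10, |Ess(w)|=4:

[(1, 4, 0), (3, 4, 1), (4, 3, 1), (6, 3, 2)]


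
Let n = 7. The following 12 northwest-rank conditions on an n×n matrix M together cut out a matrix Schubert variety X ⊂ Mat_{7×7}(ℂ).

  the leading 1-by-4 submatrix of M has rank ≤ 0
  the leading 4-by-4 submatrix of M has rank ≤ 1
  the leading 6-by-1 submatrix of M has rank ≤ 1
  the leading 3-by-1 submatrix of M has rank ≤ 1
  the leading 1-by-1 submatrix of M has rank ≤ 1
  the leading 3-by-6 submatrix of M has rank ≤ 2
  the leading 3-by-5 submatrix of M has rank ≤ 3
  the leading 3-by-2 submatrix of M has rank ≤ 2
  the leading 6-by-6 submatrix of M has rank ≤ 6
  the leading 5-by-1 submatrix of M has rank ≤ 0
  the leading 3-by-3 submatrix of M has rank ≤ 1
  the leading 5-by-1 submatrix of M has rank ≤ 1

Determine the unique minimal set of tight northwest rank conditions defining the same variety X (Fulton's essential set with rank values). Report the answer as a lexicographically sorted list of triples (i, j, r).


Rank table r_w(7×7) implied by the 12 constraints:

  0 | 0 | 0 | 0 | 1 | 1 | 1
  0 | 1 | 1 | 1 | 2 | 2 | 2
  0 | 1 | 1 | 1 | 2 | 2 | 3
  0 | 1 | 1 | 1 | 2 | 3 | 4
  0 | 1 | 2 | 2 | 3 | 4 | 5
  1 | 2 | 3 | 3 | 4 | 5 | 6
  1 | 2 | 3 | 4 | 5 | 6 | 7

hence w(1..7) = (5, 2, 7, 6, 3, 1, 4).

4 SE-corners of the 13-cell Rothe diagram give Ess(w):

[(1, 4, 0), (3, 6, 2), (4, 4, 1), (5, 1, 0)]


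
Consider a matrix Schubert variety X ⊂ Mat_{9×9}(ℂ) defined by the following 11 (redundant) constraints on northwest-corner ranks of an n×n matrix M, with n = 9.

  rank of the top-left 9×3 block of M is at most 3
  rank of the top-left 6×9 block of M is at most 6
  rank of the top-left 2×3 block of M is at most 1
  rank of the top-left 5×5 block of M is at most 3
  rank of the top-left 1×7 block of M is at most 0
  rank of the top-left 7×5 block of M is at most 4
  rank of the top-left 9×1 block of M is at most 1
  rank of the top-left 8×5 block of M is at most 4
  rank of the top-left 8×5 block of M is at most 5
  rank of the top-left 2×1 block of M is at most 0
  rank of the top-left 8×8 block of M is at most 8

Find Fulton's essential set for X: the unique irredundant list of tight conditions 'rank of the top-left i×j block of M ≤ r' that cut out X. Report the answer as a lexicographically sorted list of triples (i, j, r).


Recovering R(i,j) via the rank-extension bound from the 11 conditions:

  0 | 0 | 0 | 0 | 0 | 0 | 0 | 1 | 1
  0 | 1 | 1 | 1 | 1 | 1 | 1 | 2 | 2
  1 | 2 | 2 | 2 | 2 | 2 | 2 | 3 | 3
  1 | 2 | 3 | 3 | 3 | 3 | 3 | 4 | 4
  1 | 2 | 3 | 3 | 3 | 4 | 4 | 5 | 5
  1 | 2 | 3 | 4 | 4 | 5 | 5 | 6 | 6
  1 | 2 | 3 | 4 | 4 | 5 | 6 | 7 | 7
  1 | 2 | 3 | 4 | 4 | 5 | 6 | 7 | 8
  1 | 2 | 3 | 4 | 5 | 6 | 7 | 8 | 9

second differences of R give the permutation w = (8, 2, 1, 3, 6, 4, 7, 9, 5).

4 SE-corners of the 12-cell Rothe diagram give Ess(w):

[(1, 7, 0), (2, 1, 0), (5, 5, 3), (8, 5, 4)]
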